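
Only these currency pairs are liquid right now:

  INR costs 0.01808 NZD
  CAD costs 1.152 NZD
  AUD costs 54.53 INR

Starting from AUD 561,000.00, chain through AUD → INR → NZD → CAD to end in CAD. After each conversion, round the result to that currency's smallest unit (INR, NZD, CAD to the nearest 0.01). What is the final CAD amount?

CAD 480,113.93

AUD 561,000.00 × 54.53 = INR 30,591,330.00
INR 30,591,330.00 × 0.01808 = NZD 553,091.25
NZD 553,091.25 ÷ 1.152 = CAD 480,113.93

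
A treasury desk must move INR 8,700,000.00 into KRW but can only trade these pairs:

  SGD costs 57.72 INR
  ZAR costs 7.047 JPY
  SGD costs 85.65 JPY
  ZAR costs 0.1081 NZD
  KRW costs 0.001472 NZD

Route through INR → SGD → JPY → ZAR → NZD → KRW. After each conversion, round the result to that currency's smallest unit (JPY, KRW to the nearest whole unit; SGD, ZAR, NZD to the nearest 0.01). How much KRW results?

INR 8,700,000.00 ÷ 57.72 = SGD 150,727.65
SGD 150,727.65 × 85.65 = JPY 12,909,823
JPY 12,909,823 ÷ 7.047 = ZAR 1,831,960.12
ZAR 1,831,960.12 × 0.1081 = NZD 198,034.89
NZD 198,034.89 ÷ 0.001472 = KRW 134,534,572

KRW 134,534,572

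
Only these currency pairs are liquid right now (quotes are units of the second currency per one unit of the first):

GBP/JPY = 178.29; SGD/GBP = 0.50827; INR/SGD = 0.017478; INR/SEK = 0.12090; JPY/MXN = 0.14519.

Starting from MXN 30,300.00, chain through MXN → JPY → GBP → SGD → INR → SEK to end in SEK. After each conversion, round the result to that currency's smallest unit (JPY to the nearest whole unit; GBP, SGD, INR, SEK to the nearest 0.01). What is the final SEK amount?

SEK 15,930.12

MXN 30,300.00 ÷ 0.14519 = JPY 208,692
JPY 208,692 ÷ 178.29 = GBP 1,170.52
GBP 1,170.52 ÷ 0.50827 = SGD 2,302.95
SGD 2,302.95 ÷ 0.017478 = INR 131,762.79
INR 131,762.79 × 0.12090 = SEK 15,930.12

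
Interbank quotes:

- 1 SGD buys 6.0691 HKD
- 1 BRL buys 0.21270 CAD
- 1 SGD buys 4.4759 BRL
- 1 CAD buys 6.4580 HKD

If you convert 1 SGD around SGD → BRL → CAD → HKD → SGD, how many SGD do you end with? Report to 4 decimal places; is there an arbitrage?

1.0130 (arbitrage exists)

Around SGD → BRL → CAD → HKD → SGD: 1 × 4.4759 × 0.21270 × 6.4580 ÷ 6.0691 = 1.013028
Product > 1; profitable direction is SGD → BRL → CAD → HKD → SGD.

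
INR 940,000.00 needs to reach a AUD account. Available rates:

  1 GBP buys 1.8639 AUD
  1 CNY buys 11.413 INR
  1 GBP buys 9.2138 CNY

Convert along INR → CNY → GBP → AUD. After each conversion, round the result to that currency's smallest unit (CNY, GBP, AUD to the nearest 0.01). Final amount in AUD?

AUD 16,661.42

INR 940,000.00 ÷ 11.413 = CNY 82,362.22
CNY 82,362.22 ÷ 9.2138 = GBP 8,939.01
GBP 8,939.01 × 1.8639 = AUD 16,661.42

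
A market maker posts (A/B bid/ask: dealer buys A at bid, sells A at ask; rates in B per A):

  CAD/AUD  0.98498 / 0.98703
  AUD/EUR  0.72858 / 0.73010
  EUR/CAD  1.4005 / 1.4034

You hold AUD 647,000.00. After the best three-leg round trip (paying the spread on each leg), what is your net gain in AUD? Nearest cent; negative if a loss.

Best loop AUD → EUR → CAD → AUD:
AUD 647,000.00 × 0.72858 (sell AUD at bid) = EUR 471,391.26
EUR 471,391.26 × 1.4005 (sell EUR at bid) = CAD 660,183.46
CAD 660,183.46 × 0.98498 (sell CAD at bid) = AUD 650,267.50

Net profit: AUD 3,267.50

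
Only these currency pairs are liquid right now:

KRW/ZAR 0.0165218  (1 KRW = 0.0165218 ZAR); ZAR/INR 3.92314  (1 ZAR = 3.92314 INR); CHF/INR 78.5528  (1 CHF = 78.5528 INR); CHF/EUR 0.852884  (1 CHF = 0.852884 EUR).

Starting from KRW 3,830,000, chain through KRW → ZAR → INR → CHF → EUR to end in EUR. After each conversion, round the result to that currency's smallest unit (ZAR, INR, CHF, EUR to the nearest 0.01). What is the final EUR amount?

EUR 2,695.37

KRW 3,830,000 × 0.0165218 = ZAR 63,278.49
ZAR 63,278.49 × 3.92314 = INR 248,250.38
INR 248,250.38 ÷ 78.5528 = CHF 3,160.30
CHF 3,160.30 × 0.852884 = EUR 2,695.37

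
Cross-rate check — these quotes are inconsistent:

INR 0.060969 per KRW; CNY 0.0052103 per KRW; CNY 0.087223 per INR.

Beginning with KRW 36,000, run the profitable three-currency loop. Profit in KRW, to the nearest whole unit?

Profitable loop is KRW → INR → CNY → KRW:
KRW 36,000 × 0.060969 = INR 2,194.88
INR 2,194.88 × 0.087223 = CNY 191.44
CNY 191.44 ÷ 0.0052103 = KRW 36,743
Profit = KRW 36,743 − KRW 36,000

Profit: KRW 743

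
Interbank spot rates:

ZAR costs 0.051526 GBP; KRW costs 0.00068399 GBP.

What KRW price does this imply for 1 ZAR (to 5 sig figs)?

ZAR/KRW = 75.332

1 ZAR × 0.051526 = 0.051526 GBP
0.051526 GBP ÷ 0.00068399 = 75.3315 KRW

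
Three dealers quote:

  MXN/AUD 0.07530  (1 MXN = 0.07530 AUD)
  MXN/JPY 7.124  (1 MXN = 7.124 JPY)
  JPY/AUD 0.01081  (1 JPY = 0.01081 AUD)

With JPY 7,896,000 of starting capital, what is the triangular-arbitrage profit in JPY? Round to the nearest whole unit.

Profitable loop is JPY → AUD → MXN → JPY:
JPY 7,896,000 × 0.01081 = AUD 85,355.76
AUD 85,355.76 ÷ 0.07530 = MXN 1,133,542.63
MXN 1,133,542.63 × 7.124 = JPY 8,075,358
Profit = JPY 8,075,358 − JPY 7,896,000

Profit: JPY 179,358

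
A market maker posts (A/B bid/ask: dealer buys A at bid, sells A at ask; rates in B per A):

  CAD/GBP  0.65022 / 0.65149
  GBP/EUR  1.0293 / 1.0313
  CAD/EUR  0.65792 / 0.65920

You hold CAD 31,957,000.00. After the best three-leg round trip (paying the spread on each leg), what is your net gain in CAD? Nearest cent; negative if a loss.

Net profit: CAD 488,248.18

Best loop CAD → GBP → EUR → CAD:
CAD 31,957,000.00 × 0.65022 (sell CAD at bid) = GBP 20,779,080.54
GBP 20,779,080.54 × 1.0293 (sell GBP at bid) = EUR 21,387,907.60
EUR 21,387,907.60 ÷ 0.65920 (buy CAD at ask) = CAD 32,445,248.18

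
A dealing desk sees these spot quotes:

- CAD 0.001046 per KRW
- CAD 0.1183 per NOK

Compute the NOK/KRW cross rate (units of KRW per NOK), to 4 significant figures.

NOK/KRW = 113.1

1 NOK × 0.1183 = 0.1183 CAD
0.1183 CAD ÷ 0.001046 = 113.098 KRW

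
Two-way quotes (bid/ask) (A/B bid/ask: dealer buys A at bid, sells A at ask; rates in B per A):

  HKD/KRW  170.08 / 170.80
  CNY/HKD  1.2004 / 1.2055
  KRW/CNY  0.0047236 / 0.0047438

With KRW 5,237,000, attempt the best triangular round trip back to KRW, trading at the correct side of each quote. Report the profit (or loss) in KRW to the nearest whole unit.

Net profit: KRW 124,683

Best loop KRW → HKD → CNY → KRW:
KRW 5,237,000 ÷ 170.80 (buy HKD at ask) = HKD 30,661.59
HKD 30,661.59 ÷ 1.2055 (buy CNY at ask) = CNY 25,434.75
CNY 25,434.75 ÷ 0.0047438 (buy KRW at ask) = KRW 5,361,683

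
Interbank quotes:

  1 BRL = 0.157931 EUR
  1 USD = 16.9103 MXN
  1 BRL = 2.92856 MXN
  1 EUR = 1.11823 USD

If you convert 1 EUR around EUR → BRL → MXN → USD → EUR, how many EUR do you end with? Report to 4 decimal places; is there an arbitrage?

0.9806 (arbitrage exists)

Around EUR → BRL → MXN → USD → EUR: 1 ÷ 0.157931 × 2.92856 ÷ 16.9103 ÷ 1.11823 = 0.980628
Product < 1; profitable direction is EUR → USD → MXN → BRL → EUR.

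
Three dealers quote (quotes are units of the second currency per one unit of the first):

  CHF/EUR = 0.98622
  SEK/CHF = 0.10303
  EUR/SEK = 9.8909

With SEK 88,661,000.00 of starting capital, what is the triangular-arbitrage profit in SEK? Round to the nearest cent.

Profitable loop is SEK → CHF → EUR → SEK:
SEK 88,661,000.00 × 0.10303 = CHF 9,134,742.83
CHF 9,134,742.83 × 0.98622 = EUR 9,008,866.07
EUR 9,008,866.07 × 9.8909 = SEK 89,105,793.45
Profit = SEK 89,105,793.45 − SEK 88,661,000.00

Profit: SEK 444,793.45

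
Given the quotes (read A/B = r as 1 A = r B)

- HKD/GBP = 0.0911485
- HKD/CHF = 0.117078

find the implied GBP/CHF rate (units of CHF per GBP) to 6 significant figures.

GBP/CHF = 1.28448

1 GBP ÷ 0.0911485 = 10.9711 HKD
10.9711 HKD × 0.117078 = 1.28448 CHF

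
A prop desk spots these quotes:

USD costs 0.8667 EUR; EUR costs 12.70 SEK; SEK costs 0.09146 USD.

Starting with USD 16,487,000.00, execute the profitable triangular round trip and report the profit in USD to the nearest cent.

Profitable loop is USD → EUR → SEK → USD:
USD 16,487,000.00 × 0.8667 = EUR 14,289,282.90
EUR 14,289,282.90 × 12.70 = SEK 181,473,892.83
SEK 181,473,892.83 × 0.09146 = USD 16,597,602.24
Profit = USD 16,597,602.24 − USD 16,487,000.00

Profit: USD 110,602.24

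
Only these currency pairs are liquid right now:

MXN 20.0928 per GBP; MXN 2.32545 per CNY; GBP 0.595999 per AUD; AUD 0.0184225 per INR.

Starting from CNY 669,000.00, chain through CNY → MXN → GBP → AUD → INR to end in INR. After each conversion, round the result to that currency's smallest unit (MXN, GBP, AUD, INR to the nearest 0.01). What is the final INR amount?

CNY 669,000.00 × 2.32545 = MXN 1,555,726.05
MXN 1,555,726.05 ÷ 20.0928 = GBP 77,427.04
GBP 77,427.04 ÷ 0.595999 = AUD 129,911.36
AUD 129,911.36 ÷ 0.0184225 = INR 7,051,776.90

INR 7,051,776.90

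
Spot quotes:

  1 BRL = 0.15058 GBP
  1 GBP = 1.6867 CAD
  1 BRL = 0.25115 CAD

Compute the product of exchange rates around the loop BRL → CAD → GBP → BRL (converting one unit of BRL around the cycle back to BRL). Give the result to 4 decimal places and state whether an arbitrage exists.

Around BRL → CAD → GBP → BRL: 1 × 0.25115 ÷ 1.6867 ÷ 0.15058 = 0.988845
Product < 1; profitable direction is BRL → GBP → CAD → BRL.

0.9888 (arbitrage exists)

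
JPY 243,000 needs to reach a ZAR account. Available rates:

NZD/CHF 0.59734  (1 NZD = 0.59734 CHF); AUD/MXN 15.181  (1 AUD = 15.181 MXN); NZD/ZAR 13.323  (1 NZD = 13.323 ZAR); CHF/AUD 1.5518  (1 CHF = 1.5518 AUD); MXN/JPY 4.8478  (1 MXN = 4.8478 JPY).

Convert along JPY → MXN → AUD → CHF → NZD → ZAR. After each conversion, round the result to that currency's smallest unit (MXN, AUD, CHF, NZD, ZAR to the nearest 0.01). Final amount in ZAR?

ZAR 47,457.59

JPY 243,000 ÷ 4.8478 = MXN 50,125.83
MXN 50,125.83 ÷ 15.181 = AUD 3,301.88
AUD 3,301.88 ÷ 1.5518 = CHF 2,127.77
CHF 2,127.77 ÷ 0.59734 = NZD 3,562.08
NZD 3,562.08 × 13.323 = ZAR 47,457.59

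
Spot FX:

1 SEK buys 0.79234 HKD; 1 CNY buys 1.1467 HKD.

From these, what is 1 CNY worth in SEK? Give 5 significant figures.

CNY/SEK = 1.4472

1 CNY × 1.1467 = 1.1467 HKD
1.1467 HKD ÷ 0.79234 = 1.44723 SEK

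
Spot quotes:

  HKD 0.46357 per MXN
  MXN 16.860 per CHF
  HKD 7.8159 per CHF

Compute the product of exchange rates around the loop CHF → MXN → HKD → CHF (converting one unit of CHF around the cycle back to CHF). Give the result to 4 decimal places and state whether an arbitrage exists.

1.0000 (no arbitrage)

Around CHF → MXN → HKD → CHF: 1 × 16.860 × 0.46357 ÷ 7.8159 = 0.999986
Product ≈ 1 (deviation 0.001%, within rounding noise).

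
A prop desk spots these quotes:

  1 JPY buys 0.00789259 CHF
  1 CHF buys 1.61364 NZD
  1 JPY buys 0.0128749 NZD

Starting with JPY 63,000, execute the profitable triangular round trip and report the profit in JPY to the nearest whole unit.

Profitable loop is JPY → NZD → CHF → JPY:
JPY 63,000 × 0.0128749 = NZD 811.12
NZD 811.12 ÷ 1.61364 = CHF 502.66
CHF 502.66 ÷ 0.00789259 = JPY 63,688
Profit = JPY 63,688 − JPY 63,000

Profit: JPY 688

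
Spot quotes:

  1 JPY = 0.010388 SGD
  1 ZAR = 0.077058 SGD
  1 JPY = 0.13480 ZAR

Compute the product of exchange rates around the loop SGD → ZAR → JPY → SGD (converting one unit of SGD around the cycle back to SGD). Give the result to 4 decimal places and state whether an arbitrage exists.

Around SGD → ZAR → JPY → SGD: 1 ÷ 0.077058 ÷ 0.13480 × 0.010388 = 1.000056
Product ≈ 1 (deviation 0.006%, within rounding noise).

1.0001 (no arbitrage)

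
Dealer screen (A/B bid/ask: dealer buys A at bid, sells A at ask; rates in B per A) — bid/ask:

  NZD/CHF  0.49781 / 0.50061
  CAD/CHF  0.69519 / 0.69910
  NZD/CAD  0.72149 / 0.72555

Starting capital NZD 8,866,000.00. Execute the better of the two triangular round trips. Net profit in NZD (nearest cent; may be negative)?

Net profit: NZD 17,048.61

Best loop NZD → CAD → CHF → NZD:
NZD 8,866,000.00 × 0.72149 (sell NZD at bid) = CAD 6,396,730.34
CAD 6,396,730.34 × 0.69519 (sell CAD at bid) = CHF 4,446,942.97
CHF 4,446,942.97 ÷ 0.50061 (buy NZD at ask) = NZD 8,883,048.61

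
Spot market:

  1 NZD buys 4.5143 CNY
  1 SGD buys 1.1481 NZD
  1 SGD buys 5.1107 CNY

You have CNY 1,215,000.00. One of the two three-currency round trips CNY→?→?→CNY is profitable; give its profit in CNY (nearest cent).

Profit: CNY 17,156.93

Profitable loop is CNY → SGD → NZD → CNY:
CNY 1,215,000.00 ÷ 5.1107 = SGD 237,736.51
SGD 237,736.51 × 1.1481 = NZD 272,945.29
NZD 272,945.29 × 4.5143 = CNY 1,232,156.93
Profit = CNY 1,232,156.93 − CNY 1,215,000.00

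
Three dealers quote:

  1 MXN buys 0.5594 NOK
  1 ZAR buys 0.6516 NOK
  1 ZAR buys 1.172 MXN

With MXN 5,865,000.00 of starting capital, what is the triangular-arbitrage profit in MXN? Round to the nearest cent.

Profitable loop is MXN → NOK → ZAR → MXN:
MXN 5,865,000.00 × 0.5594 = NOK 3,280,881.00
NOK 3,280,881.00 ÷ 0.6516 = ZAR 5,035,115.10
ZAR 5,035,115.10 × 1.172 = MXN 5,901,154.90
Profit = MXN 5,901,154.90 − MXN 5,865,000.00

Profit: MXN 36,154.90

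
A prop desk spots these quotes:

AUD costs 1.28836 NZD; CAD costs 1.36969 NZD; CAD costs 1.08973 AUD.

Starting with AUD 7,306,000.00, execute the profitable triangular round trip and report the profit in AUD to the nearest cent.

Profit: AUD 182,822.25

Profitable loop is AUD → NZD → CAD → AUD:
AUD 7,306,000.00 × 1.28836 = NZD 9,412,758.16
NZD 9,412,758.16 ÷ 1.36969 = CAD 6,872,181.41
CAD 6,872,181.41 × 1.08973 = AUD 7,488,822.25
Profit = AUD 7,488,822.25 − AUD 7,306,000.00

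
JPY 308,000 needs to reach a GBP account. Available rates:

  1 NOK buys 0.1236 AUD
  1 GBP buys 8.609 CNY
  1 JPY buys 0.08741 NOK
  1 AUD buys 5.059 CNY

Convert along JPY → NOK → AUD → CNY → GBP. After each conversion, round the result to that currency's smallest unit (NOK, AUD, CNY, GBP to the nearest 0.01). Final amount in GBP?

GBP 1,955.43

JPY 308,000 × 0.08741 = NOK 26,922.28
NOK 26,922.28 × 0.1236 = AUD 3,327.59
AUD 3,327.59 × 5.059 = CNY 16,834.28
CNY 16,834.28 ÷ 8.609 = GBP 1,955.43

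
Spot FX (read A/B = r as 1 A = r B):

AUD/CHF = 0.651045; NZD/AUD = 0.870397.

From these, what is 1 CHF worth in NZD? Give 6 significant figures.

CHF/NZD = 1.76470

1 CHF ÷ 0.651045 = 1.53599 AUD
1.53599 AUD ÷ 0.870397 = 1.7647 NZD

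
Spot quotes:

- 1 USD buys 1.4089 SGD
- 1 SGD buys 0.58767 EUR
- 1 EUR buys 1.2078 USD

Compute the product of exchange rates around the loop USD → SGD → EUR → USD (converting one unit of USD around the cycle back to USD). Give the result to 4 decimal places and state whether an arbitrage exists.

Around USD → SGD → EUR → USD: 1 × 1.4089 × 0.58767 × 1.2078 = 1.000020
Product ≈ 1 (deviation 0.002%, within rounding noise).

1.0000 (no arbitrage)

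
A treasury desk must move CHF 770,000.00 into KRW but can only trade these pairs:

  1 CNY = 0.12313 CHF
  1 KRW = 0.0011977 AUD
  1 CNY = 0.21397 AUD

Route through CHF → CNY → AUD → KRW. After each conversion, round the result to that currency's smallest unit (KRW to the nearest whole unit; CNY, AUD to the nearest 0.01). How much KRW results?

CHF 770,000.00 ÷ 0.12313 = CNY 6,253,553.16
CNY 6,253,553.16 × 0.21397 = AUD 1,338,072.77
AUD 1,338,072.77 ÷ 0.0011977 = KRW 1,117,201,945

KRW 1,117,201,945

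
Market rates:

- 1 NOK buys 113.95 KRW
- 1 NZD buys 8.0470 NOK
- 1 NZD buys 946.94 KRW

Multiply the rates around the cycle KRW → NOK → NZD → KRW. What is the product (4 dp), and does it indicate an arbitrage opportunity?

1.0327 (arbitrage exists)

Around KRW → NOK → NZD → KRW: 1 ÷ 113.95 ÷ 8.0470 × 946.94 = 1.032700
Product > 1; profitable direction is KRW → NOK → NZD → KRW.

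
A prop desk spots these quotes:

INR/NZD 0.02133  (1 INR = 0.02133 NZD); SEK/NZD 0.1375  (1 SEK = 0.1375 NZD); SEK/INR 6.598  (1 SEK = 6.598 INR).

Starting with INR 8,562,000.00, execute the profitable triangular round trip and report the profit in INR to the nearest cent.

Profit: INR 201,461.68

Profitable loop is INR → NZD → SEK → INR:
INR 8,562,000.00 × 0.02133 = NZD 182,627.46
NZD 182,627.46 ÷ 0.1375 = SEK 1,328,199.71
SEK 1,328,199.71 × 6.598 = INR 8,763,461.68
Profit = INR 8,763,461.68 − INR 8,562,000.00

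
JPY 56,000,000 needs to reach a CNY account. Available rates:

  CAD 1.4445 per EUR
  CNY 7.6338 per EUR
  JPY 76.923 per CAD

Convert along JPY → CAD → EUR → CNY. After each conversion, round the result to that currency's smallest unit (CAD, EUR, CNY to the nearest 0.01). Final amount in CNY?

CNY 3,847,291.07

JPY 56,000,000 ÷ 76.923 = CAD 728,000.73
CAD 728,000.73 ÷ 1.4445 = EUR 503,981.12
EUR 503,981.12 × 7.6338 = CNY 3,847,291.07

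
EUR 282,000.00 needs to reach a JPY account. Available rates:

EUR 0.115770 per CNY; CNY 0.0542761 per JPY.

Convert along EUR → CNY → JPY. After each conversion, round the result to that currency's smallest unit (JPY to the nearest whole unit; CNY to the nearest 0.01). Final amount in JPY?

JPY 44,879,131

EUR 282,000.00 ÷ 0.115770 = CNY 2,435,864.21
CNY 2,435,864.21 ÷ 0.0542761 = JPY 44,879,131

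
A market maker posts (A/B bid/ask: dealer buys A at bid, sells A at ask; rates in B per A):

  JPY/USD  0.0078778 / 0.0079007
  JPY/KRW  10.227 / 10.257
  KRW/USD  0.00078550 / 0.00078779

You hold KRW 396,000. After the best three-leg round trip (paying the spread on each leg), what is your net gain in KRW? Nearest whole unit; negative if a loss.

Net profit: KRW 6,647

Best loop KRW → USD → JPY → KRW:
KRW 396,000 × 0.00078550 (sell KRW at bid) = USD 311.06
USD 311.06 ÷ 0.0079007 (buy JPY at ask) = JPY 39,371
JPY 39,371 × 10.227 (sell JPY at bid) = KRW 402,647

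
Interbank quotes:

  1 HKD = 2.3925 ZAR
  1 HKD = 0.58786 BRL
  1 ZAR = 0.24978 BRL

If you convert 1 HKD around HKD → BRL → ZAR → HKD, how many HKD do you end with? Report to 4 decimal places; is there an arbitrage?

0.9837 (arbitrage exists)

Around HKD → BRL → ZAR → HKD: 1 × 0.58786 ÷ 0.24978 ÷ 2.3925 = 0.983704
Product < 1; profitable direction is HKD → ZAR → BRL → HKD.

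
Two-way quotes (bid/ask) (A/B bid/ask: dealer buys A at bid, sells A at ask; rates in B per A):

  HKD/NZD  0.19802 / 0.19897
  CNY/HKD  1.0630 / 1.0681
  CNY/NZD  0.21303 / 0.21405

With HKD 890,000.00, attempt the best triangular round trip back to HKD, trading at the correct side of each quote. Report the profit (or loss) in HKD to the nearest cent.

Best loop HKD → CNY → NZD → HKD:
HKD 890,000.00 ÷ 1.0681 (buy CNY at ask) = CNY 833,255.31
CNY 833,255.31 × 0.21303 (sell CNY at bid) = NZD 177,508.38
NZD 177,508.38 ÷ 0.19897 (buy HKD at ask) = HKD 892,136.40

Net profit: HKD 2,136.40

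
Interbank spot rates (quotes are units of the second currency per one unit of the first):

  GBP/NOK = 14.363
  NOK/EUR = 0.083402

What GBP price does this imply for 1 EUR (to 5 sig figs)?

1 EUR ÷ 0.083402 = 11.9901 NOK
11.9901 NOK ÷ 14.363 = 0.834792 GBP

EUR/GBP = 0.83479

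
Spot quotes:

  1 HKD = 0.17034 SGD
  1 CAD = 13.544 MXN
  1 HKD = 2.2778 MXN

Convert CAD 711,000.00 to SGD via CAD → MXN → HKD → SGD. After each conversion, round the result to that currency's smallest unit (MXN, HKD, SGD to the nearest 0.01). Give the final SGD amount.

CAD 711,000.00 × 13.544 = MXN 9,629,784.00
MXN 9,629,784.00 ÷ 2.2778 = HKD 4,227,668.80
HKD 4,227,668.80 × 0.17034 = SGD 720,141.10

SGD 720,141.10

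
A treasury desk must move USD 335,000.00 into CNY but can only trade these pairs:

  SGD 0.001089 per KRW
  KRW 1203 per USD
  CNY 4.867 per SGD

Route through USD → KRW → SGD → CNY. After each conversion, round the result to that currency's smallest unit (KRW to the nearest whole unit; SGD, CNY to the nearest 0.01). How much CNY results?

USD 335,000.00 × 1203 = KRW 403,005,000
KRW 403,005,000 × 0.001089 = SGD 438,872.44
SGD 438,872.44 × 4.867 = CNY 2,135,992.17

CNY 2,135,992.17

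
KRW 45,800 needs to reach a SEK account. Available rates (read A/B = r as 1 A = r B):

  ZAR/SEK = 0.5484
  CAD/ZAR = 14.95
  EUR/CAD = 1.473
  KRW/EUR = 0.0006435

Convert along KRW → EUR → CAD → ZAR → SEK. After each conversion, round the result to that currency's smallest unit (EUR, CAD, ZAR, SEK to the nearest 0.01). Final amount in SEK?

SEK 355.90

KRW 45,800 × 0.0006435 = EUR 29.47
EUR 29.47 × 1.473 = CAD 43.41
CAD 43.41 × 14.95 = ZAR 648.98
ZAR 648.98 × 0.5484 = SEK 355.90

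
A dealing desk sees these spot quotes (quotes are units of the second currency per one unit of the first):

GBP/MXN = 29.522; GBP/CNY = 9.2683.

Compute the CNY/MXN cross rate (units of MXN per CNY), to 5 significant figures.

1 CNY ÷ 9.2683 = 0.107895 GBP
0.107895 GBP × 29.522 = 3.18527 MXN

CNY/MXN = 3.1853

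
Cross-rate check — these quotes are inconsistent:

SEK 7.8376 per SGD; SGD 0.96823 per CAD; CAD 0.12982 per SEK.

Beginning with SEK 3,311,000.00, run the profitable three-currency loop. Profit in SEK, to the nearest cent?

Profitable loop is SEK → SGD → CAD → SEK:
SEK 3,311,000.00 ÷ 7.8376 = SGD 422,450.75
SGD 422,450.75 ÷ 0.96823 = CAD 436,312.40
CAD 436,312.40 ÷ 0.12982 = SEK 3,360,902.75
Profit = SEK 3,360,902.75 − SEK 3,311,000.00

Profit: SEK 49,902.75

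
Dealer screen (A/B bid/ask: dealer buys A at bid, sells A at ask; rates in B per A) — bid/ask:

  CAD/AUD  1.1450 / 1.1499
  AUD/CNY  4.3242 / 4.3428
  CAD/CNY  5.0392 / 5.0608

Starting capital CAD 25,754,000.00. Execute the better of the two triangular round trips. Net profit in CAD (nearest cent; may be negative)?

Net profit: CAD 234,210.96

Best loop CAD → CNY → AUD → CAD:
CAD 25,754,000.00 × 5.0392 (sell CAD at bid) = CNY 129,779,556.80
CNY 129,779,556.80 ÷ 4.3428 (buy AUD at ask) = AUD 29,883,843.79
AUD 29,883,843.79 ÷ 1.1499 (buy CAD at ask) = CAD 25,988,210.96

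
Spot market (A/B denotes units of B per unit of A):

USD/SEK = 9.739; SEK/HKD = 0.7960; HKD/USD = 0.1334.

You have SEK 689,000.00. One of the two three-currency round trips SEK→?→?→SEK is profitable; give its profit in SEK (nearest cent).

Profitable loop is SEK → HKD → USD → SEK:
SEK 689,000.00 × 0.7960 = HKD 548,444.00
HKD 548,444.00 × 0.1334 = USD 73,162.43
USD 73,162.43 × 9.739 = SEK 712,528.90
Profit = SEK 712,528.90 − SEK 689,000.00

Profit: SEK 23,528.90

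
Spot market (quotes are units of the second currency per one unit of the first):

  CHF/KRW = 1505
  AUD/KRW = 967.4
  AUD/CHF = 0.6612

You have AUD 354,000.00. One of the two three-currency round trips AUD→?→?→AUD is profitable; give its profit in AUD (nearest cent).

Profit: AUD 10,138.44

Profitable loop is AUD → CHF → KRW → AUD:
AUD 354,000.00 × 0.6612 = CHF 234,064.80
CHF 234,064.80 × 1505 = KRW 352,267,524
KRW 352,267,524 ÷ 967.4 = AUD 364,138.44
Profit = AUD 364,138.44 − AUD 354,000.00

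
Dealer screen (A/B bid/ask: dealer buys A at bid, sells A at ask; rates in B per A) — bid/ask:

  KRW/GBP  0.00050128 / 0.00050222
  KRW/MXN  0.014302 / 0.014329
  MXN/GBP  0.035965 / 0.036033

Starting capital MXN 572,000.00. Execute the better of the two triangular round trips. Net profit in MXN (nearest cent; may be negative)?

Best loop MXN → GBP → KRW → MXN:
MXN 572,000.00 × 0.035965 (sell MXN at bid) = GBP 20,571.98
GBP 20,571.98 ÷ 0.00050222 (buy KRW at ask) = KRW 40,962,088
KRW 40,962,088 × 0.014302 (sell KRW at bid) = MXN 585,839.79

Net profit: MXN 13,839.79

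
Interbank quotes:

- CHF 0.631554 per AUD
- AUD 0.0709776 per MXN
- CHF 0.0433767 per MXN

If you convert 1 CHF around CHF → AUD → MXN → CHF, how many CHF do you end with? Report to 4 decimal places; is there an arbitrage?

0.9677 (arbitrage exists)

Around CHF → AUD → MXN → CHF: 1 ÷ 0.631554 ÷ 0.0709776 × 0.0433767 = 0.967664
Product < 1; profitable direction is CHF → MXN → AUD → CHF.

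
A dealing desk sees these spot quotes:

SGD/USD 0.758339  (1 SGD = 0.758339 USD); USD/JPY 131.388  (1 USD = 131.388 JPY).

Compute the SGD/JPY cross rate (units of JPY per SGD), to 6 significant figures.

SGD/JPY = 99.6366

1 SGD × 0.758339 = 0.758339 USD
0.758339 USD × 131.388 = 99.6366 JPY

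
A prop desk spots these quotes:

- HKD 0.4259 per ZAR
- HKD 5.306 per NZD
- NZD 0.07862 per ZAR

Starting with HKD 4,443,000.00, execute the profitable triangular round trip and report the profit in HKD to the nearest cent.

Profitable loop is HKD → NZD → ZAR → HKD:
HKD 4,443,000.00 ÷ 5.306 = NZD 837,353.94
NZD 837,353.94 ÷ 0.07862 = ZAR 10,650,647.91
ZAR 10,650,647.91 × 0.4259 = HKD 4,536,110.95
Profit = HKD 4,536,110.95 − HKD 4,443,000.00

Profit: HKD 93,110.95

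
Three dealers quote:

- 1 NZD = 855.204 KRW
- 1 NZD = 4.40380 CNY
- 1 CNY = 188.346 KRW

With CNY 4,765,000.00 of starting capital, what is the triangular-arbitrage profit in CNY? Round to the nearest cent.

Profit: CNY 148,021.22

Profitable loop is CNY → NZD → KRW → CNY:
CNY 4,765,000.00 ÷ 4.40380 = NZD 1,082,020.07
NZD 1,082,020.07 × 855.204 = KRW 925,347,895
KRW 925,347,895 ÷ 188.346 = CNY 4,913,021.22
Profit = CNY 4,913,021.22 − CNY 4,765,000.00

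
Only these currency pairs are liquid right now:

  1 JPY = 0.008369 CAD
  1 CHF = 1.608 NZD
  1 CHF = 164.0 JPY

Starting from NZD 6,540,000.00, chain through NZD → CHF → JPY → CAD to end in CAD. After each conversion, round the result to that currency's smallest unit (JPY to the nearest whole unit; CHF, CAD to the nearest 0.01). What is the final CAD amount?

NZD 6,540,000.00 ÷ 1.608 = CHF 4,067,164.18
CHF 4,067,164.18 × 164.0 = JPY 667,014,926
JPY 667,014,926 × 0.008369 = CAD 5,582,247.92

CAD 5,582,247.92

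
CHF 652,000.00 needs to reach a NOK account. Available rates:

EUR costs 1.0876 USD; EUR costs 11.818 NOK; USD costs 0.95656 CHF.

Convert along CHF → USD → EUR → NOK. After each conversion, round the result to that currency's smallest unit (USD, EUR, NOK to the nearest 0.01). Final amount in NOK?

NOK 7,406,451.22

CHF 652,000.00 ÷ 0.95656 = USD 681,609.10
USD 681,609.10 ÷ 1.0876 = EUR 626,709.36
EUR 626,709.36 × 11.818 = NOK 7,406,451.22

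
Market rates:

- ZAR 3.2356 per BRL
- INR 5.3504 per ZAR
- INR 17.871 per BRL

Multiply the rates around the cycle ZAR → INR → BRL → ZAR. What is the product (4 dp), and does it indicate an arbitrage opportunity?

0.9687 (arbitrage exists)

Around ZAR → INR → BRL → ZAR: 1 × 5.3504 ÷ 17.871 × 3.2356 = 0.968707
Product < 1; profitable direction is ZAR → BRL → INR → ZAR.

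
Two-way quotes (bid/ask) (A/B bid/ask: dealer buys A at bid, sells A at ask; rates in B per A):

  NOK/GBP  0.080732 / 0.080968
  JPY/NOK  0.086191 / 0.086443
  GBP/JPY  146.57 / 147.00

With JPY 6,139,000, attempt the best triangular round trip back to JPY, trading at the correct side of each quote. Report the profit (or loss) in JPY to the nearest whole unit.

Best loop JPY → NOK → GBP → JPY:
JPY 6,139,000 × 0.086191 (sell JPY at bid) = NOK 529,126.55
NOK 529,126.55 × 0.080732 (sell NOK at bid) = GBP 42,717.44
GBP 42,717.44 × 146.57 (sell GBP at bid) = JPY 6,261,096

Net profit: JPY 122,096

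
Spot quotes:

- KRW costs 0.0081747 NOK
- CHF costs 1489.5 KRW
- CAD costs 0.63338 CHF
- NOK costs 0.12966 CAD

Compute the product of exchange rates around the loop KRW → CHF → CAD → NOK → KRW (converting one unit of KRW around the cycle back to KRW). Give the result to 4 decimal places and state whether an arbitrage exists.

Around KRW → CHF → CAD → NOK → KRW: 1 ÷ 1489.5 ÷ 0.63338 ÷ 0.12966 ÷ 0.0081747 = 1.000040
Product ≈ 1 (deviation 0.004%, within rounding noise).

1.0000 (no arbitrage)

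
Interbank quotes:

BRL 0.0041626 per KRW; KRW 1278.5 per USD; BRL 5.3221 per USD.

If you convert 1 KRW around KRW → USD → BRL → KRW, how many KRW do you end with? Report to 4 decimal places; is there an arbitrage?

1.0000 (no arbitrage)

Around KRW → USD → BRL → KRW: 1 ÷ 1278.5 × 5.3221 ÷ 0.0041626 = 1.000041
Product ≈ 1 (deviation 0.004%, within rounding noise).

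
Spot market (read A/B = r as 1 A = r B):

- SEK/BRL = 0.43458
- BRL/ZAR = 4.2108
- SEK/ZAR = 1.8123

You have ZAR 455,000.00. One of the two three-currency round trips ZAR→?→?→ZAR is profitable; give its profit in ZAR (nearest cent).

Profitable loop is ZAR → SEK → BRL → ZAR:
ZAR 455,000.00 ÷ 1.8123 = SEK 251,062.19
SEK 251,062.19 × 0.43458 = BRL 109,106.60
BRL 109,106.60 × 4.2108 = ZAR 459,426.09
Profit = ZAR 459,426.09 − ZAR 455,000.00

Profit: ZAR 4,426.09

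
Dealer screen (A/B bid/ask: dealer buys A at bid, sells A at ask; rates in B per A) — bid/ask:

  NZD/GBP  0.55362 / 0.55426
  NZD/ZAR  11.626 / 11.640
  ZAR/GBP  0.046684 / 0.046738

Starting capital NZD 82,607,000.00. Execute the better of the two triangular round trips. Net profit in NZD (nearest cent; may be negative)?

Net profit: NZD 1,456,122.33

Best loop NZD → GBP → ZAR → NZD:
NZD 82,607,000.00 × 0.55362 (sell NZD at bid) = GBP 45,732,887.34
GBP 45,732,887.34 ÷ 0.046738 (buy ZAR at ask) = ZAR 978,494,743.89
ZAR 978,494,743.89 ÷ 11.640 (buy NZD at ask) = NZD 84,063,122.33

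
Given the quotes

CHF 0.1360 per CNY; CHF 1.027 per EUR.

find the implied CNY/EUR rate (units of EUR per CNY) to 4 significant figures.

1 CNY × 0.1360 = 0.136 CHF
0.136 CHF ÷ 1.027 = 0.132425 EUR

CNY/EUR = 0.1324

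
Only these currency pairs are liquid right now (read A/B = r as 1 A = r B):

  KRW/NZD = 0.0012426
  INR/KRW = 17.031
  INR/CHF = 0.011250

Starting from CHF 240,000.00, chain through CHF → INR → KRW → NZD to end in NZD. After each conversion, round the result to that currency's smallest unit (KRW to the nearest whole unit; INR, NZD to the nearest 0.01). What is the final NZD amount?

CHF 240,000.00 ÷ 0.011250 = INR 21,333,333.33
INR 21,333,333.33 × 17.031 = KRW 363,328,000
KRW 363,328,000 × 0.0012426 = NZD 451,471.37

NZD 451,471.37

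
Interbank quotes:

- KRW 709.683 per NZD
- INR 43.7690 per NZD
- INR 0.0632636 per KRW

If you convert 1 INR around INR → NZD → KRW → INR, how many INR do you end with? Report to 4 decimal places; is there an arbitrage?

Around INR → NZD → KRW → INR: 1 ÷ 43.7690 × 709.683 × 0.0632636 = 1.025774
Product > 1; profitable direction is INR → NZD → KRW → INR.

1.0258 (arbitrage exists)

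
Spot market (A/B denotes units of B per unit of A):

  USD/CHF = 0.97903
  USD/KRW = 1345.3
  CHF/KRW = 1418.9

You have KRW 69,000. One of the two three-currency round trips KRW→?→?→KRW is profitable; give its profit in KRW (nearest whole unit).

Profitable loop is KRW → USD → CHF → KRW:
KRW 69,000 ÷ 1345.3 = USD 51.29
USD 51.29 × 0.97903 = CHF 50.21
CHF 50.21 × 1418.9 = KRW 71,249
Profit = KRW 71,249 − KRW 69,000

Profit: KRW 2,249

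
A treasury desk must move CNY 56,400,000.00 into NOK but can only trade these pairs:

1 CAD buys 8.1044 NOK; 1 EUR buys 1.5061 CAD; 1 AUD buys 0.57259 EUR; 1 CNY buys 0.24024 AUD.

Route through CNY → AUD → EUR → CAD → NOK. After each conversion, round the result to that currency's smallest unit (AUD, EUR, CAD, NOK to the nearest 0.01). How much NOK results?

NOK 94,698,447.43

CNY 56,400,000.00 × 0.24024 = AUD 13,549,536.00
AUD 13,549,536.00 × 0.57259 = EUR 7,758,328.82
EUR 7,758,328.82 × 1.5061 = CAD 11,684,819.04
CAD 11,684,819.04 × 8.1044 = NOK 94,698,447.43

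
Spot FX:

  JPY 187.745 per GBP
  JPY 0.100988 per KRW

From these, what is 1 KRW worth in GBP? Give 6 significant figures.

KRW/GBP = 0.000537900

1 KRW × 0.100988 = 0.100988 JPY
0.100988 JPY ÷ 187.745 = 0.0005379 GBP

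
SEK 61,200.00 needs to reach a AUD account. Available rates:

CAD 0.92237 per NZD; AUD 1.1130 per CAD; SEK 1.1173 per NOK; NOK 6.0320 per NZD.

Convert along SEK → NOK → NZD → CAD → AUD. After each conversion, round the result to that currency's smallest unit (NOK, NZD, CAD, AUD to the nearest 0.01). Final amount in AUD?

AUD 9,322.24

SEK 61,200.00 ÷ 1.1173 = NOK 54,774.90
NOK 54,774.90 ÷ 6.0320 = NZD 9,080.72
NZD 9,080.72 × 0.92237 = CAD 8,375.78
CAD 8,375.78 × 1.1130 = AUD 9,322.24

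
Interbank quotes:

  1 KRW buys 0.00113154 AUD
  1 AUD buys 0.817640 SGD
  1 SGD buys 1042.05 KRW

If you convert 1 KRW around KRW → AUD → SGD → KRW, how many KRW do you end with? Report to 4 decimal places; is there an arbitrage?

Around KRW → AUD → SGD → KRW: 1 × 0.00113154 × 0.817640 × 1042.05 = 0.964097
Product < 1; profitable direction is KRW → SGD → AUD → KRW.

0.9641 (arbitrage exists)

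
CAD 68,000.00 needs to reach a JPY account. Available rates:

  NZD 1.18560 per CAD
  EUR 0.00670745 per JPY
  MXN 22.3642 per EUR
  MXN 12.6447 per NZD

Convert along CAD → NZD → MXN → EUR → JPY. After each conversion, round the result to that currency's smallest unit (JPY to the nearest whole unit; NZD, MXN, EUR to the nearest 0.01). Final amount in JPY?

JPY 6,795,866

CAD 68,000.00 × 1.18560 = NZD 80,620.80
NZD 80,620.80 × 12.6447 = MXN 1,019,425.83
MXN 1,019,425.83 ÷ 22.3642 = EUR 45,582.93
EUR 45,582.93 ÷ 0.00670745 = JPY 6,795,866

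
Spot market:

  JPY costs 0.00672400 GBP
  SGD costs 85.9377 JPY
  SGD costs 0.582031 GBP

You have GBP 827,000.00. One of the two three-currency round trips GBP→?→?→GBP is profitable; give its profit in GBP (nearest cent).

Profitable loop is GBP → JPY → SGD → GBP:
GBP 827,000.00 ÷ 0.00672400 = JPY 122,992,267
JPY 122,992,267 ÷ 85.9377 = SGD 1,431,179.41
SGD 1,431,179.41 × 0.582031 = GBP 832,990.78
Profit = GBP 832,990.78 − GBP 827,000.00

Profit: GBP 5,990.78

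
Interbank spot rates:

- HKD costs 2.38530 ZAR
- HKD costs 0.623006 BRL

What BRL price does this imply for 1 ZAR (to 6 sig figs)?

ZAR/BRL = 0.261186

1 ZAR ÷ 2.38530 = 0.419234 HKD
0.419234 HKD × 0.623006 = 0.261186 BRL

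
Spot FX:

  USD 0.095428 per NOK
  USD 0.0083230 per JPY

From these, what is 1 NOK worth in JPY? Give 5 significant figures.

1 NOK × 0.095428 = 0.095428 USD
0.095428 USD ÷ 0.0083230 = 11.4656 JPY

NOK/JPY = 11.466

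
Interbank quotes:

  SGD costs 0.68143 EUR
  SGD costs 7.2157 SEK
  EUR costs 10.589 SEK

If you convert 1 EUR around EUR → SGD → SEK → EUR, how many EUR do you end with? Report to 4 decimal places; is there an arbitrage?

Around EUR → SGD → SEK → EUR: 1 ÷ 0.68143 × 7.2157 ÷ 10.589 = 1.000005
Product ≈ 1 (deviation 0.001%, within rounding noise).

1.0000 (no arbitrage)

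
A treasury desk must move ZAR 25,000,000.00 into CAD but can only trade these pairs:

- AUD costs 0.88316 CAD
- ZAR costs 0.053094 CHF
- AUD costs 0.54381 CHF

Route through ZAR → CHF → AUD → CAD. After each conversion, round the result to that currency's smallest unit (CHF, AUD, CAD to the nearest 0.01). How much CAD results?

CAD 2,155,647.05

ZAR 25,000,000.00 × 0.053094 = CHF 1,327,350.00
CHF 1,327,350.00 ÷ 0.54381 = AUD 2,440,834.11
AUD 2,440,834.11 × 0.88316 = CAD 2,155,647.05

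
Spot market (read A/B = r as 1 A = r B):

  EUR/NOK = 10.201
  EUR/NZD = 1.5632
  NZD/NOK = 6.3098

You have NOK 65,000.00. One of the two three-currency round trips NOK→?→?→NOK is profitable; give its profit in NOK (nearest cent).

Profitable loop is NOK → NZD → EUR → NOK:
NOK 65,000.00 ÷ 6.3098 = NZD 10,301.44
NZD 10,301.44 ÷ 1.5632 = EUR 6,589.97
EUR 6,589.97 × 10.201 = NOK 67,224.25
Profit = NOK 67,224.25 − NOK 65,000.00

Profit: NOK 2,224.25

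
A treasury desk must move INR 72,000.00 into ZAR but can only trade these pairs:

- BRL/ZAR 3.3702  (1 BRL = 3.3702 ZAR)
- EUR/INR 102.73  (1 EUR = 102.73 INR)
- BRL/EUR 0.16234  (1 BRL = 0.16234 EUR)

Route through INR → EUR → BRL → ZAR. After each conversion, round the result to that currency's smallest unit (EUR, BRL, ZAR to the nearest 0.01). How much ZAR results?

ZAR 14,550.16

INR 72,000.00 ÷ 102.73 = EUR 700.87
EUR 700.87 ÷ 0.16234 = BRL 4,317.30
BRL 4,317.30 × 3.3702 = ZAR 14,550.16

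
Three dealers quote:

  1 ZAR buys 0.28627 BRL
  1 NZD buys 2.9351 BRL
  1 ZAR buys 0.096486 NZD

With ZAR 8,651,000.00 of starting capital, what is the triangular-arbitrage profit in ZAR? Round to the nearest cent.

Profit: ZAR 93,901.97

Profitable loop is ZAR → BRL → NZD → ZAR:
ZAR 8,651,000.00 × 0.28627 = BRL 2,476,521.77
BRL 2,476,521.77 ÷ 2.9351 = NZD 843,760.61
NZD 843,760.61 ÷ 0.096486 = ZAR 8,744,901.97
Profit = ZAR 8,744,901.97 − ZAR 8,651,000.00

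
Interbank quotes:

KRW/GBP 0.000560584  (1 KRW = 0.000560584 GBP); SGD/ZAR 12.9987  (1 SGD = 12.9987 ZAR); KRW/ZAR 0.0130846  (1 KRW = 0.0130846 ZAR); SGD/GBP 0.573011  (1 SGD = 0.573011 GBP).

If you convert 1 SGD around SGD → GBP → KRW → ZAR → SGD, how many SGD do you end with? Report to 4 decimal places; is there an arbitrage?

1.0289 (arbitrage exists)

Around SGD → GBP → KRW → ZAR → SGD: 1 × 0.573011 ÷ 0.000560584 × 0.0130846 ÷ 12.9987 = 1.028923
Product > 1; profitable direction is SGD → GBP → KRW → ZAR → SGD.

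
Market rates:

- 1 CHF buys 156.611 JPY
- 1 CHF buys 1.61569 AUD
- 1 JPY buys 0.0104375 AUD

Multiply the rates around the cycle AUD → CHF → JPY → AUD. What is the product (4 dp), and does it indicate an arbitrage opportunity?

1.0117 (arbitrage exists)

Around AUD → CHF → JPY → AUD: 1 ÷ 1.61569 × 156.611 × 0.0104375 = 1.011721
Product > 1; profitable direction is AUD → CHF → JPY → AUD.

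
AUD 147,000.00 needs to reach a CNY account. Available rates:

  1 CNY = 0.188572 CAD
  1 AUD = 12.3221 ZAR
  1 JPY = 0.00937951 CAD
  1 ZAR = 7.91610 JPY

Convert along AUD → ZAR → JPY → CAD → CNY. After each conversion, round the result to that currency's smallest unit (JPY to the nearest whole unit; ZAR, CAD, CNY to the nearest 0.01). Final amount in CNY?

CNY 713,208.11

AUD 147,000.00 × 12.3221 = ZAR 1,811,348.70
ZAR 1,811,348.70 × 7.91610 = JPY 14,338,817
JPY 14,338,817 × 0.00937951 = CAD 134,491.08
CAD 134,491.08 ÷ 0.188572 = CNY 713,208.11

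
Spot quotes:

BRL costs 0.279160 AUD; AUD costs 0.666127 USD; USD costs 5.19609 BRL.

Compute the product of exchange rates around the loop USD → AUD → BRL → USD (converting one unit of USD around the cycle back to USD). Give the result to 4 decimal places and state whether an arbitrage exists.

1.0349 (arbitrage exists)

Around USD → AUD → BRL → USD: 1 ÷ 0.666127 ÷ 0.279160 ÷ 5.19609 = 1.034935
Product > 1; profitable direction is USD → AUD → BRL → USD.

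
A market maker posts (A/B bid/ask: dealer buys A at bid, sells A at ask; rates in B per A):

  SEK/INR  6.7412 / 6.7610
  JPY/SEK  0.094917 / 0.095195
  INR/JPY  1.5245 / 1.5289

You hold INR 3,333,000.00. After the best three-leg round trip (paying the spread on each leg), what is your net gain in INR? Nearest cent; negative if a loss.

Net profit: INR 54,124.49

Best loop INR → SEK → JPY → INR:
INR 3,333,000.00 ÷ 6.7610 (buy SEK at ask) = SEK 492,974.41
SEK 492,974.41 ÷ 0.095195 (buy JPY at ask) = JPY 5,178,575
JPY 5,178,575 ÷ 1.5289 (buy INR at ask) = INR 3,387,124.49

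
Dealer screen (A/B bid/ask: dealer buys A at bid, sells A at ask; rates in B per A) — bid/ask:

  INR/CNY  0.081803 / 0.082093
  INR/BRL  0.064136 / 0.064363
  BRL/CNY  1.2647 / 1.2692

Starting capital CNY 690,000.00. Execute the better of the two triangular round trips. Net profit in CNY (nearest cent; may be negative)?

Net profit: CNY 958.53

Best loop CNY → BRL → INR → CNY:
CNY 690,000.00 ÷ 1.2692 (buy BRL at ask) = BRL 543,649.54
BRL 543,649.54 ÷ 0.064363 (buy INR at ask) = INR 8,446,615.96
INR 8,446,615.96 × 0.081803 (sell INR at bid) = CNY 690,958.53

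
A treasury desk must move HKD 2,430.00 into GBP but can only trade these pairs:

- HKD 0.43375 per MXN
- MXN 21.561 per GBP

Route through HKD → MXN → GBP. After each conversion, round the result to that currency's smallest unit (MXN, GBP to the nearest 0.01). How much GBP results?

GBP 259.84

HKD 2,430.00 ÷ 0.43375 = MXN 5,602.31
MXN 5,602.31 ÷ 21.561 = GBP 259.84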